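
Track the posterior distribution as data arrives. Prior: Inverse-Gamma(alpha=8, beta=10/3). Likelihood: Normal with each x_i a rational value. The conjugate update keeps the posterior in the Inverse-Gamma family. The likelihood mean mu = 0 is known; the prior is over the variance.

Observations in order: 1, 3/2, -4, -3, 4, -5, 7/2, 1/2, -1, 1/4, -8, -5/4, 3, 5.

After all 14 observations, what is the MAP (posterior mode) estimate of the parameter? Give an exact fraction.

4537/768

obs 1: x=1 → posterior Inverse-Gamma(17/2, 23/6)
obs 2: x=3/2 → posterior Inverse-Gamma(9, 119/24)
obs 3: x=-4 → posterior Inverse-Gamma(19/2, 311/24)
obs 4: x=-3 → posterior Inverse-Gamma(10, 419/24)
obs 5: x=4 → posterior Inverse-Gamma(21/2, 611/24)
obs 6: x=-5 → posterior Inverse-Gamma(11, 911/24)
obs 7: x=7/2 → posterior Inverse-Gamma(23/2, 529/12)
obs 8: x=1/2 → posterior Inverse-Gamma(12, 1061/24)
obs 9: x=-1 → posterior Inverse-Gamma(25/2, 1073/24)
obs 10: x=1/4 → posterior Inverse-Gamma(13, 4295/96)
obs 11: x=-8 → posterior Inverse-Gamma(27/2, 7367/96)
obs 12: x=-5/4 → posterior Inverse-Gamma(14, 3721/48)
obs 13: x=3 → posterior Inverse-Gamma(29/2, 3937/48)
obs 14: x=5 → posterior Inverse-Gamma(15, 4537/48)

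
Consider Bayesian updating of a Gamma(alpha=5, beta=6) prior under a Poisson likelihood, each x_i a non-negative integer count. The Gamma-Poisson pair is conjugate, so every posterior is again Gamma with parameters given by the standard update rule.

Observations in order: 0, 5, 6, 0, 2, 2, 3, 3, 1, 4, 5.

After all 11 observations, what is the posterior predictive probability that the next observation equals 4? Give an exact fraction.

1807423176612433332454090657213026022686729222259/18057502958781399434624035801631564050117127307264

obs 1: x=0 → posterior Gamma(5, 7)
obs 2: x=5 → posterior Gamma(10, 8)
obs 3: x=6 → posterior Gamma(16, 9)
obs 4: x=0 → posterior Gamma(16, 10)
obs 5: x=2 → posterior Gamma(18, 11)
obs 6: x=2 → posterior Gamma(20, 12)
obs 7: x=3 → posterior Gamma(23, 13)
obs 8: x=3 → posterior Gamma(26, 14)
obs 9: x=1 → posterior Gamma(27, 15)
obs 10: x=4 → posterior Gamma(31, 16)
obs 11: x=5 → posterior Gamma(36, 17)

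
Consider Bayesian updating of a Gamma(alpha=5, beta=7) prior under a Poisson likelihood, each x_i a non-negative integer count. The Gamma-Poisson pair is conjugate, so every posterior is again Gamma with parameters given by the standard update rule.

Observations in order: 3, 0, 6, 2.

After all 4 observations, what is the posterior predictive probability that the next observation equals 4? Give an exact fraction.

14841762745933808003/319479999370622926848

obs 1: x=3 → posterior Gamma(8, 8)
obs 2: x=0 → posterior Gamma(8, 9)
obs 3: x=6 → posterior Gamma(14, 10)
obs 4: x=2 → posterior Gamma(16, 11)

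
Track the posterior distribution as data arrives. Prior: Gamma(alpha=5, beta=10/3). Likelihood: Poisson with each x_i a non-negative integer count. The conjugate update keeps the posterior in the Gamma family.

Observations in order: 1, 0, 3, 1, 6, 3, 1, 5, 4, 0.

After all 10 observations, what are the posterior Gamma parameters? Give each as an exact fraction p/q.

obs 1: x=1 → posterior Gamma(6, 13/3)
obs 2: x=0 → posterior Gamma(6, 16/3)
obs 3: x=3 → posterior Gamma(9, 19/3)
obs 4: x=1 → posterior Gamma(10, 22/3)
obs 5: x=6 → posterior Gamma(16, 25/3)
obs 6: x=3 → posterior Gamma(19, 28/3)
obs 7: x=1 → posterior Gamma(20, 31/3)
obs 8: x=5 → posterior Gamma(25, 34/3)
obs 9: x=4 → posterior Gamma(29, 37/3)
obs 10: x=0 → posterior Gamma(29, 40/3)

alpha=29, beta=40/3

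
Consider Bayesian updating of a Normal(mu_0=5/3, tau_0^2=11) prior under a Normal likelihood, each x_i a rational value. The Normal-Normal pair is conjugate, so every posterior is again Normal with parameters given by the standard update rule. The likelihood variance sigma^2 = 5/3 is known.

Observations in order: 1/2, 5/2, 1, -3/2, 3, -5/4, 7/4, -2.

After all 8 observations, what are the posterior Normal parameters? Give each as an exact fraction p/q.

mu_0=421/807, tau_0^2=55/269

obs 1: x=1/2 → posterior Normal(149/228, 55/38)
obs 2: x=5/2 → posterior Normal(322/213, 55/71)
obs 3: x=1 → posterior Normal(421/312, 55/104)
obs 4: x=-3/2 → posterior Normal(545/822, 55/137)
obs 5: x=3 → posterior Normal(67/60, 11/34)
obs 6: x=-5/4 → posterior Normal(1783/2436, 55/203)
obs 7: x=7/4 → posterior Normal(619/708, 55/236)
obs 8: x=-2 → posterior Normal(421/807, 55/269)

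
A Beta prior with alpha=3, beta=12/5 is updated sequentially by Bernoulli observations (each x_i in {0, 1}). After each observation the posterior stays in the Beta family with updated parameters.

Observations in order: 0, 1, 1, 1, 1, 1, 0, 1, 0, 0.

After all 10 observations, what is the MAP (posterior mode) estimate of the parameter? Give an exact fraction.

40/67

obs 1: x=0 → posterior Beta(3, 17/5)
obs 2: x=1 → posterior Beta(4, 17/5)
obs 3: x=1 → posterior Beta(5, 17/5)
obs 4: x=1 → posterior Beta(6, 17/5)
obs 5: x=1 → posterior Beta(7, 17/5)
obs 6: x=1 → posterior Beta(8, 17/5)
obs 7: x=0 → posterior Beta(8, 22/5)
obs 8: x=1 → posterior Beta(9, 22/5)
obs 9: x=0 → posterior Beta(9, 27/5)
obs 10: x=0 → posterior Beta(9, 32/5)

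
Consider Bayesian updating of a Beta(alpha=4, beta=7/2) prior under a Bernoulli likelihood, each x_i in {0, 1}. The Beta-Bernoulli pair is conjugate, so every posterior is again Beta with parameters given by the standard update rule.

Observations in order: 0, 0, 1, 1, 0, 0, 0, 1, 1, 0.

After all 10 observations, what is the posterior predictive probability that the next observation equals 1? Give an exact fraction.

16/35

obs 1: x=0 → posterior Beta(4, 9/2)
obs 2: x=0 → posterior Beta(4, 11/2)
obs 3: x=1 → posterior Beta(5, 11/2)
obs 4: x=1 → posterior Beta(6, 11/2)
obs 5: x=0 → posterior Beta(6, 13/2)
obs 6: x=0 → posterior Beta(6, 15/2)
obs 7: x=0 → posterior Beta(6, 17/2)
obs 8: x=1 → posterior Beta(7, 17/2)
obs 9: x=1 → posterior Beta(8, 17/2)
obs 10: x=0 → posterior Beta(8, 19/2)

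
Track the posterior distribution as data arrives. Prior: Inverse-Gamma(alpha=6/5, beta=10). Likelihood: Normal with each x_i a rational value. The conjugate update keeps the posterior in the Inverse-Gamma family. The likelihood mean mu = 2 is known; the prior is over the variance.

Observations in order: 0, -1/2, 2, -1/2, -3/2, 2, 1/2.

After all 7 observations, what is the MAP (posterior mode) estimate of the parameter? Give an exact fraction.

obs 1: x=0 → posterior Inverse-Gamma(17/10, 12)
obs 2: x=-1/2 → posterior Inverse-Gamma(11/5, 121/8)
obs 3: x=2 → posterior Inverse-Gamma(27/10, 121/8)
obs 4: x=-1/2 → posterior Inverse-Gamma(16/5, 73/4)
obs 5: x=-3/2 → posterior Inverse-Gamma(37/10, 195/8)
obs 6: x=2 → posterior Inverse-Gamma(21/5, 195/8)
obs 7: x=1/2 → posterior Inverse-Gamma(47/10, 51/2)

85/19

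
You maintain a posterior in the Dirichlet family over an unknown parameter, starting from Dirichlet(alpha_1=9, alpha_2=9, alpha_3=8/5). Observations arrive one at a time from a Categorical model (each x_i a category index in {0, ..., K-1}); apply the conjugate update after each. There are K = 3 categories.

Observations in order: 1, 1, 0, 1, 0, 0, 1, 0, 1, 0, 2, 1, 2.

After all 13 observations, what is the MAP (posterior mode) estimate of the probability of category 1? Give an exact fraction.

35/74

obs 1: x=1 → posterior Dirichlet(9, 10, 8/5)
obs 2: x=1 → posterior Dirichlet(9, 11, 8/5)
obs 3: x=0 → posterior Dirichlet(10, 11, 8/5)
obs 4: x=1 → posterior Dirichlet(10, 12, 8/5)
obs 5: x=0 → posterior Dirichlet(11, 12, 8/5)
obs 6: x=0 → posterior Dirichlet(12, 12, 8/5)
obs 7: x=1 → posterior Dirichlet(12, 13, 8/5)
obs 8: x=0 → posterior Dirichlet(13, 13, 8/5)
obs 9: x=1 → posterior Dirichlet(13, 14, 8/5)
obs 10: x=0 → posterior Dirichlet(14, 14, 8/5)
obs 11: x=2 → posterior Dirichlet(14, 14, 13/5)
obs 12: x=1 → posterior Dirichlet(14, 15, 13/5)
obs 13: x=2 → posterior Dirichlet(14, 15, 18/5)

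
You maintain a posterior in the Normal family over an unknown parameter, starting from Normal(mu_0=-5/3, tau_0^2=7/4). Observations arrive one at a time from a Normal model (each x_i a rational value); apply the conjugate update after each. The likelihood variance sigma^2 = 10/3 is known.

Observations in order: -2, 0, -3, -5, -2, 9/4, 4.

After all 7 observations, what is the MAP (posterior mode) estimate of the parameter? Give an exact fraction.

-2249/2244

obs 1: x=-2 → posterior Normal(-326/183, 70/61)
obs 2: x=0 → posterior Normal(-163/123, 35/41)
obs 3: x=-3 → posterior Normal(-5/3, 70/103)
obs 4: x=-5 → posterior Normal(-415/186, 35/62)
obs 5: x=-2 → posterior Normal(-956/435, 14/29)
obs 6: x=9/4 → posterior Normal(-3257/1992, 35/83)
obs 7: x=4 → posterior Normal(-2249/2244, 70/187)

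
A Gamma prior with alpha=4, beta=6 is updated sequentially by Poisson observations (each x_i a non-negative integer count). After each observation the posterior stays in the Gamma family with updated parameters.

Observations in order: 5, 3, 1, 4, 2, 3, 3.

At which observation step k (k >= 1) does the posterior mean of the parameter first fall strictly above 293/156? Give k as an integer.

k = 7

obs 1: x=5 → posterior Gamma(9, 7)
obs 2: x=3 → posterior Gamma(12, 8)
obs 3: x=1 → posterior Gamma(13, 9)
obs 4: x=4 → posterior Gamma(17, 10)
obs 5: x=2 → posterior Gamma(19, 11)
obs 6: x=3 → posterior Gamma(22, 12)
obs 7: x=3 → posterior Gamma(25, 13)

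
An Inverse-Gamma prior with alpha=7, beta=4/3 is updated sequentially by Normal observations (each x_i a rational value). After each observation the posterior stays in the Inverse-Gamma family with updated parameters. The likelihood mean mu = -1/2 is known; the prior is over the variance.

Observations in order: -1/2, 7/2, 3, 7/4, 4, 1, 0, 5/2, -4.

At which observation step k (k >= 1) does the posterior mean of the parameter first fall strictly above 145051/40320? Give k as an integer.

obs 1: x=-1/2 → posterior Inverse-Gamma(15/2, 4/3)
obs 2: x=7/2 → posterior Inverse-Gamma(8, 28/3)
obs 3: x=3 → posterior Inverse-Gamma(17/2, 371/24)
obs 4: x=7/4 → posterior Inverse-Gamma(9, 1727/96)
obs 5: x=4 → posterior Inverse-Gamma(19/2, 2699/96)
obs 6: x=1 → posterior Inverse-Gamma(10, 2807/96)
obs 7: x=0 → posterior Inverse-Gamma(21/2, 2819/96)
obs 8: x=5/2 → posterior Inverse-Gamma(11, 3251/96)
obs 9: x=-4 → posterior Inverse-Gamma(23/2, 3839/96)

k = 9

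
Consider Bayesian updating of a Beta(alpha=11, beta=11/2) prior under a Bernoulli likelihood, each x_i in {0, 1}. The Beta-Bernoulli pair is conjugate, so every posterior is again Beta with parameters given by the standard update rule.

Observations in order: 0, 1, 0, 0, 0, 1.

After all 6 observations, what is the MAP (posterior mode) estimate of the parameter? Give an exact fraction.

24/41

obs 1: x=0 → posterior Beta(11, 13/2)
obs 2: x=1 → posterior Beta(12, 13/2)
obs 3: x=0 → posterior Beta(12, 15/2)
obs 4: x=0 → posterior Beta(12, 17/2)
obs 5: x=0 → posterior Beta(12, 19/2)
obs 6: x=1 → posterior Beta(13, 19/2)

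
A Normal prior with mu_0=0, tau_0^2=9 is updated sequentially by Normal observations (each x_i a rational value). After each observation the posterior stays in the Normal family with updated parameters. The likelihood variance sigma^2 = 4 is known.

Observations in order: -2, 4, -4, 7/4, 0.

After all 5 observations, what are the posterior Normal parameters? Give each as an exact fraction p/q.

mu_0=-9/196, tau_0^2=36/49

obs 1: x=-2 → posterior Normal(-18/13, 36/13)
obs 2: x=4 → posterior Normal(9/11, 18/11)
obs 3: x=-4 → posterior Normal(-18/31, 36/31)
obs 4: x=7/4 → posterior Normal(-9/160, 9/10)
obs 5: x=0 → posterior Normal(-9/196, 36/49)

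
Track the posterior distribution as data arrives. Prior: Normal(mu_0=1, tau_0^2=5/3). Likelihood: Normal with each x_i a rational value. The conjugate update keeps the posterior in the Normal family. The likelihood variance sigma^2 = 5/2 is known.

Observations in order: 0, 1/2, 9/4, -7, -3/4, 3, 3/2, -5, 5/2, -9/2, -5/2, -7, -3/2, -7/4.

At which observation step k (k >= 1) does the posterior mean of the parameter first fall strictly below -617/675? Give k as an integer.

k = 12

obs 1: x=0 → posterior Normal(3/5, 1)
obs 2: x=1/2 → posterior Normal(4/7, 5/7)
obs 3: x=9/4 → posterior Normal(17/18, 5/9)
obs 4: x=-7 → posterior Normal(-1/2, 5/11)
obs 5: x=-3/4 → posterior Normal(-7/13, 5/13)
obs 6: x=3 → posterior Normal(-1/15, 1/3)
obs 7: x=3/2 → posterior Normal(2/17, 5/17)
obs 8: x=-5 → posterior Normal(-8/19, 5/19)
obs 9: x=5/2 → posterior Normal(-1/7, 5/21)
obs 10: x=-9/2 → posterior Normal(-12/23, 5/23)
obs 11: x=-5/2 → posterior Normal(-17/25, 1/5)
obs 12: x=-7 → posterior Normal(-31/27, 5/27)
obs 13: x=-3/2 → posterior Normal(-34/29, 5/29)
obs 14: x=-7/4 → posterior Normal(-75/62, 5/31)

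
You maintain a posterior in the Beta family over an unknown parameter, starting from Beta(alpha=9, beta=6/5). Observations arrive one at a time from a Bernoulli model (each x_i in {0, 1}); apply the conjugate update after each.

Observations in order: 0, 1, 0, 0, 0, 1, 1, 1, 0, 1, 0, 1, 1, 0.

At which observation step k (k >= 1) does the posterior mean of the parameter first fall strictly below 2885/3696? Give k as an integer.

obs 1: x=0 → posterior Beta(9, 11/5)
obs 2: x=1 → posterior Beta(10, 11/5)
obs 3: x=0 → posterior Beta(10, 16/5)
obs 4: x=0 → posterior Beta(10, 21/5)
obs 5: x=0 → posterior Beta(10, 26/5)
obs 6: x=1 → posterior Beta(11, 26/5)
obs 7: x=1 → posterior Beta(12, 26/5)
obs 8: x=1 → posterior Beta(13, 26/5)
obs 9: x=0 → posterior Beta(13, 31/5)
obs 10: x=1 → posterior Beta(14, 31/5)
obs 11: x=0 → posterior Beta(14, 36/5)
obs 12: x=1 → posterior Beta(15, 36/5)
obs 13: x=1 → posterior Beta(16, 36/5)
obs 14: x=0 → posterior Beta(16, 41/5)

k = 3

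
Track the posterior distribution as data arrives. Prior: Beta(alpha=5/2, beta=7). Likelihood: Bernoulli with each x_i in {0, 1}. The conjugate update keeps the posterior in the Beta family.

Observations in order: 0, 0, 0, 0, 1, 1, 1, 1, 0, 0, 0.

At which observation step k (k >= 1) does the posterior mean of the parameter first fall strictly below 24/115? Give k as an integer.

k = 3

obs 1: x=0 → posterior Beta(5/2, 8)
obs 2: x=0 → posterior Beta(5/2, 9)
obs 3: x=0 → posterior Beta(5/2, 10)
obs 4: x=0 → posterior Beta(5/2, 11)
obs 5: x=1 → posterior Beta(7/2, 11)
obs 6: x=1 → posterior Beta(9/2, 11)
obs 7: x=1 → posterior Beta(11/2, 11)
obs 8: x=1 → posterior Beta(13/2, 11)
obs 9: x=0 → posterior Beta(13/2, 12)
obs 10: x=0 → posterior Beta(13/2, 13)
obs 11: x=0 → posterior Beta(13/2, 14)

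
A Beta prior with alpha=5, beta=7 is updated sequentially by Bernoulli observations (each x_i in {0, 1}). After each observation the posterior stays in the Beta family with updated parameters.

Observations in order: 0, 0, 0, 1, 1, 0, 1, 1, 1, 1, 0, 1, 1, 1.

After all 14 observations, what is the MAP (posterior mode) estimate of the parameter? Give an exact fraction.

obs 1: x=0 → posterior Beta(5, 8)
obs 2: x=0 → posterior Beta(5, 9)
obs 3: x=0 → posterior Beta(5, 10)
obs 4: x=1 → posterior Beta(6, 10)
obs 5: x=1 → posterior Beta(7, 10)
obs 6: x=0 → posterior Beta(7, 11)
obs 7: x=1 → posterior Beta(8, 11)
obs 8: x=1 → posterior Beta(9, 11)
obs 9: x=1 → posterior Beta(10, 11)
obs 10: x=1 → posterior Beta(11, 11)
obs 11: x=0 → posterior Beta(11, 12)
obs 12: x=1 → posterior Beta(12, 12)
obs 13: x=1 → posterior Beta(13, 12)
obs 14: x=1 → posterior Beta(14, 12)

13/24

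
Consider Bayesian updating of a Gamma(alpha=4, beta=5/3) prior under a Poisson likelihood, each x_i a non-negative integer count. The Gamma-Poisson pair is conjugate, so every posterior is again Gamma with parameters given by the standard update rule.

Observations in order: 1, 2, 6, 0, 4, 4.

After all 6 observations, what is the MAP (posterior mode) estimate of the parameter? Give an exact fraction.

obs 1: x=1 → posterior Gamma(5, 8/3)
obs 2: x=2 → posterior Gamma(7, 11/3)
obs 3: x=6 → posterior Gamma(13, 14/3)
obs 4: x=0 → posterior Gamma(13, 17/3)
obs 5: x=4 → posterior Gamma(17, 20/3)
obs 6: x=4 → posterior Gamma(21, 23/3)

60/23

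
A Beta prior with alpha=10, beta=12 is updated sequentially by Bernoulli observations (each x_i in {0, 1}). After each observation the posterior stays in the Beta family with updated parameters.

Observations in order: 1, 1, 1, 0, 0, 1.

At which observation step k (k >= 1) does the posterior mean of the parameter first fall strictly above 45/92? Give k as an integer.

k = 2

obs 1: x=1 → posterior Beta(11, 12)
obs 2: x=1 → posterior Beta(12, 12)
obs 3: x=1 → posterior Beta(13, 12)
obs 4: x=0 → posterior Beta(13, 13)
obs 5: x=0 → posterior Beta(13, 14)
obs 6: x=1 → posterior Beta(14, 14)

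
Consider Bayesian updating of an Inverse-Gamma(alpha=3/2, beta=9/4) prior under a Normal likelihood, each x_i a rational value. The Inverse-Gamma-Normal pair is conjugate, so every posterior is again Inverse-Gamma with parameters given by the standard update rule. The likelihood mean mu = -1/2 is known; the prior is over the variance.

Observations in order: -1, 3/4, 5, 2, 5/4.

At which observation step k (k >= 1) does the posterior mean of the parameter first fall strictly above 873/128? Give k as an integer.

k = 3

obs 1: x=-1 → posterior Inverse-Gamma(2, 19/8)
obs 2: x=3/4 → posterior Inverse-Gamma(5/2, 101/32)
obs 3: x=5 → posterior Inverse-Gamma(3, 585/32)
obs 4: x=2 → posterior Inverse-Gamma(7/2, 685/32)
obs 5: x=5/4 → posterior Inverse-Gamma(4, 367/16)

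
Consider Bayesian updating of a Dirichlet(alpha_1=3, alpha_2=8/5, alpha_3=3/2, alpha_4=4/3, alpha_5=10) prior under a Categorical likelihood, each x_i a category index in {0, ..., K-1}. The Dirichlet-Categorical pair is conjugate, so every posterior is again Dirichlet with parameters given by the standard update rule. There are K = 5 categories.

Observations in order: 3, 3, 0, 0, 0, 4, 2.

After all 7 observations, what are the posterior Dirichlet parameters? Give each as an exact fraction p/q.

obs 1: x=3 → posterior Dirichlet(3, 8/5, 3/2, 7/3, 10)
obs 2: x=3 → posterior Dirichlet(3, 8/5, 3/2, 10/3, 10)
obs 3: x=0 → posterior Dirichlet(4, 8/5, 3/2, 10/3, 10)
obs 4: x=0 → posterior Dirichlet(5, 8/5, 3/2, 10/3, 10)
obs 5: x=0 → posterior Dirichlet(6, 8/5, 3/2, 10/3, 10)
obs 6: x=4 → posterior Dirichlet(6, 8/5, 3/2, 10/3, 11)
obs 7: x=2 → posterior Dirichlet(6, 8/5, 5/2, 10/3, 11)

alpha_1=6, alpha_2=8/5, alpha_3=5/2, alpha_4=10/3, alpha_5=11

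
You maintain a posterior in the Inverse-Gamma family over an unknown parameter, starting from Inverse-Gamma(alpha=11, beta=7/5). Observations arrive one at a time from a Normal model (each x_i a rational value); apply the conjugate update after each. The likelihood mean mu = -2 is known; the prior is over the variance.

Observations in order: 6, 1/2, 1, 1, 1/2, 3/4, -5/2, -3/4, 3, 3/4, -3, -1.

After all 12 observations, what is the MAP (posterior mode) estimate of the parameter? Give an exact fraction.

obs 1: x=6 → posterior Inverse-Gamma(23/2, 167/5)
obs 2: x=1/2 → posterior Inverse-Gamma(12, 1461/40)
obs 3: x=1 → posterior Inverse-Gamma(25/2, 1641/40)
obs 4: x=1 → posterior Inverse-Gamma(13, 1821/40)
obs 5: x=1/2 → posterior Inverse-Gamma(27/2, 973/20)
obs 6: x=3/4 → posterior Inverse-Gamma(14, 8389/160)
obs 7: x=-5/2 → posterior Inverse-Gamma(29/2, 8409/160)
obs 8: x=-3/4 → posterior Inverse-Gamma(15, 4267/80)
obs 9: x=3 → posterior Inverse-Gamma(31/2, 5267/80)
obs 10: x=3/4 → posterior Inverse-Gamma(16, 11139/160)
obs 11: x=-3 → posterior Inverse-Gamma(33/2, 11219/160)
obs 12: x=-1 → posterior Inverse-Gamma(17, 11299/160)

11299/2880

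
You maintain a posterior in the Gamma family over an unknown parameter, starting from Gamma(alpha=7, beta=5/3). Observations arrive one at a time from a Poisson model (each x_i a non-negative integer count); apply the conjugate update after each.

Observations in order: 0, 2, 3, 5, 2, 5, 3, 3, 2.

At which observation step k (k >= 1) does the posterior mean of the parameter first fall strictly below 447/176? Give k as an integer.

k = 2

obs 1: x=0 → posterior Gamma(7, 8/3)
obs 2: x=2 → posterior Gamma(9, 11/3)
obs 3: x=3 → posterior Gamma(12, 14/3)
obs 4: x=5 → posterior Gamma(17, 17/3)
obs 5: x=2 → posterior Gamma(19, 20/3)
obs 6: x=5 → posterior Gamma(24, 23/3)
obs 7: x=3 → posterior Gamma(27, 26/3)
obs 8: x=3 → posterior Gamma(30, 29/3)
obs 9: x=2 → posterior Gamma(32, 32/3)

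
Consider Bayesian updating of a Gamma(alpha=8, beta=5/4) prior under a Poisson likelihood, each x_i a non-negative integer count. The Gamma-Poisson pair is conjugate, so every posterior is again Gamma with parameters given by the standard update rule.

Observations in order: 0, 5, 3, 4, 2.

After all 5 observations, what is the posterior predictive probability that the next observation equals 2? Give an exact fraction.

23010215954855084419250488281250000/125184900814733057351483732809459681

obs 1: x=0 → posterior Gamma(8, 9/4)
obs 2: x=5 → posterior Gamma(13, 13/4)
obs 3: x=3 → posterior Gamma(16, 17/4)
obs 4: x=4 → posterior Gamma(20, 21/4)
obs 5: x=2 → posterior Gamma(22, 25/4)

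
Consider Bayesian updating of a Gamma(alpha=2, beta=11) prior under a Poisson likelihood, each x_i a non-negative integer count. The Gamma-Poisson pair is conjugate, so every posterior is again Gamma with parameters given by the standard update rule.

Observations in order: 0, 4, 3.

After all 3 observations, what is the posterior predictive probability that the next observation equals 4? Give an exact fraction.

obs 1: x=0 → posterior Gamma(2, 12)
obs 2: x=4 → posterior Gamma(6, 13)
obs 3: x=3 → posterior Gamma(9, 14)

227271514624/43248779296875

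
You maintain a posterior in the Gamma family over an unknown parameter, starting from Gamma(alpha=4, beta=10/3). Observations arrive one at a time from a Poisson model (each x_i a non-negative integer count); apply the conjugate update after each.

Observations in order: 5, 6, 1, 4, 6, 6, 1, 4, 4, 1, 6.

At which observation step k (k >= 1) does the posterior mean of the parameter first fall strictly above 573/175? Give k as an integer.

obs 1: x=5 → posterior Gamma(9, 13/3)
obs 2: x=6 → posterior Gamma(15, 16/3)
obs 3: x=1 → posterior Gamma(16, 19/3)
obs 4: x=4 → posterior Gamma(20, 22/3)
obs 5: x=6 → posterior Gamma(26, 25/3)
obs 6: x=6 → posterior Gamma(32, 28/3)
obs 7: x=1 → posterior Gamma(33, 31/3)
obs 8: x=4 → posterior Gamma(37, 34/3)
obs 9: x=4 → posterior Gamma(41, 37/3)
obs 10: x=1 → posterior Gamma(42, 40/3)
obs 11: x=6 → posterior Gamma(48, 43/3)

k = 6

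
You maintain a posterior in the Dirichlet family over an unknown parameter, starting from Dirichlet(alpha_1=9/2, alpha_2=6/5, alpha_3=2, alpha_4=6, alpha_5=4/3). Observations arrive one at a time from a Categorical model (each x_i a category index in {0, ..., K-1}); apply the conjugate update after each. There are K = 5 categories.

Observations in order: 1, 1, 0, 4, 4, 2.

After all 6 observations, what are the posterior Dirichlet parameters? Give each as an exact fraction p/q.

alpha_1=11/2, alpha_2=16/5, alpha_3=3, alpha_4=6, alpha_5=10/3

obs 1: x=1 → posterior Dirichlet(9/2, 11/5, 2, 6, 4/3)
obs 2: x=1 → posterior Dirichlet(9/2, 16/5, 2, 6, 4/3)
obs 3: x=0 → posterior Dirichlet(11/2, 16/5, 2, 6, 4/3)
obs 4: x=4 → posterior Dirichlet(11/2, 16/5, 2, 6, 7/3)
obs 5: x=4 → posterior Dirichlet(11/2, 16/5, 2, 6, 10/3)
obs 6: x=2 → posterior Dirichlet(11/2, 16/5, 3, 6, 10/3)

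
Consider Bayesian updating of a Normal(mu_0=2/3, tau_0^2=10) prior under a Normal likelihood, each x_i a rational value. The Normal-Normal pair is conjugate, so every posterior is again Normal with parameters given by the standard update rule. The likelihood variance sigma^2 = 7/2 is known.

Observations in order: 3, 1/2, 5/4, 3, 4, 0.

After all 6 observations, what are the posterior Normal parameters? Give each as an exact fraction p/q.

mu_0=719/381, tau_0^2=70/127

obs 1: x=3 → posterior Normal(194/81, 70/27)
obs 2: x=1/2 → posterior Normal(224/141, 70/47)
obs 3: x=5/4 → posterior Normal(299/201, 70/67)
obs 4: x=3 → posterior Normal(479/261, 70/87)
obs 5: x=4 → posterior Normal(719/321, 70/107)
obs 6: x=0 → posterior Normal(719/381, 70/127)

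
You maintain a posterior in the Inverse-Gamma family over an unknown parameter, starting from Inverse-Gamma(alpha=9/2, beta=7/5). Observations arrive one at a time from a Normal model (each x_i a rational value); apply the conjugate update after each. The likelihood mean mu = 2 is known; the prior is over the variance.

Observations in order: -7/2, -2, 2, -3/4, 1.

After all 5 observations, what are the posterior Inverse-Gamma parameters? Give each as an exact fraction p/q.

obs 1: x=-7/2 → posterior Inverse-Gamma(5, 661/40)
obs 2: x=-2 → posterior Inverse-Gamma(11/2, 981/40)
obs 3: x=2 → posterior Inverse-Gamma(6, 981/40)
obs 4: x=-3/4 → posterior Inverse-Gamma(13/2, 4529/160)
obs 5: x=1 → posterior Inverse-Gamma(7, 4609/160)

alpha=7, beta=4609/160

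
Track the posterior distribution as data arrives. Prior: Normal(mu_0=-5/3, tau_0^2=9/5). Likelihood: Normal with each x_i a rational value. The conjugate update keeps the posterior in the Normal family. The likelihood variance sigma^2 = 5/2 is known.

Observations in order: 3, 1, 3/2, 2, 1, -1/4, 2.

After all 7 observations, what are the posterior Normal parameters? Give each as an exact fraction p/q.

obs 1: x=3 → posterior Normal(37/129, 45/43)
obs 2: x=1 → posterior Normal(91/183, 45/61)
obs 3: x=3/2 → posterior Normal(172/237, 45/79)
obs 4: x=2 → posterior Normal(280/291, 45/97)
obs 5: x=1 → posterior Normal(334/345, 9/23)
obs 6: x=-1/4 → posterior Normal(641/798, 45/133)
obs 7: x=2 → posterior Normal(857/906, 45/151)

mu_0=857/906, tau_0^2=45/151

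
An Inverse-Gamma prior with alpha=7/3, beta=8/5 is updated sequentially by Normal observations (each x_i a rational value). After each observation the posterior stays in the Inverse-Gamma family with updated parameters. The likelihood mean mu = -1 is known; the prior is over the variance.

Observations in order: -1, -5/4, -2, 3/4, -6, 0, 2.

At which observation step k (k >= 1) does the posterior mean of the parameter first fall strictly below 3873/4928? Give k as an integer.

k = 2

obs 1: x=-1 → posterior Inverse-Gamma(17/6, 8/5)
obs 2: x=-5/4 → posterior Inverse-Gamma(10/3, 261/160)
obs 3: x=-2 → posterior Inverse-Gamma(23/6, 341/160)
obs 4: x=3/4 → posterior Inverse-Gamma(13/3, 293/80)
obs 5: x=-6 → posterior Inverse-Gamma(29/6, 1293/80)
obs 6: x=0 → posterior Inverse-Gamma(16/3, 1333/80)
obs 7: x=2 → posterior Inverse-Gamma(35/6, 1693/80)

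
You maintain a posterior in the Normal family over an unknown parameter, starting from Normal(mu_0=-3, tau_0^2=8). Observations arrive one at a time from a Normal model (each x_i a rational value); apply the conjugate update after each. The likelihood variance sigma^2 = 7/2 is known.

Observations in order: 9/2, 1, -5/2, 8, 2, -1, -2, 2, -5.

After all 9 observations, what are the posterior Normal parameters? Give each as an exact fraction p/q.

obs 1: x=9/2 → posterior Normal(51/23, 56/23)
obs 2: x=1 → posterior Normal(67/39, 56/39)
obs 3: x=-5/2 → posterior Normal(27/55, 56/55)
obs 4: x=8 → posterior Normal(155/71, 56/71)
obs 5: x=2 → posterior Normal(187/87, 56/87)
obs 6: x=-1 → posterior Normal(171/103, 56/103)
obs 7: x=-2 → posterior Normal(139/119, 8/17)
obs 8: x=2 → posterior Normal(19/15, 56/135)
obs 9: x=-5 → posterior Normal(91/151, 56/151)

mu_0=91/151, tau_0^2=56/151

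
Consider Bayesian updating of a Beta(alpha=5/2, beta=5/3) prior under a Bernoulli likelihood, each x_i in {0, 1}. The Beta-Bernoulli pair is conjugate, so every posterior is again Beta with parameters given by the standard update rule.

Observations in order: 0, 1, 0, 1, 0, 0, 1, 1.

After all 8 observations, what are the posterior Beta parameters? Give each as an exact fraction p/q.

alpha=13/2, beta=17/3

obs 1: x=0 → posterior Beta(5/2, 8/3)
obs 2: x=1 → posterior Beta(7/2, 8/3)
obs 3: x=0 → posterior Beta(7/2, 11/3)
obs 4: x=1 → posterior Beta(9/2, 11/3)
obs 5: x=0 → posterior Beta(9/2, 14/3)
obs 6: x=0 → posterior Beta(9/2, 17/3)
obs 7: x=1 → posterior Beta(11/2, 17/3)
obs 8: x=1 → posterior Beta(13/2, 17/3)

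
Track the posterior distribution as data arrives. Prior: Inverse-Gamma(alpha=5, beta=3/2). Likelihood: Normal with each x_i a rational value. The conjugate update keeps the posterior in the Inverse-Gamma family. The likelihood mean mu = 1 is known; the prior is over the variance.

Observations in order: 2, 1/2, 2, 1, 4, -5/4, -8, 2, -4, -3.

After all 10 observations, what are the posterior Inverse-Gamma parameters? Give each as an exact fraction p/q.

obs 1: x=2 → posterior Inverse-Gamma(11/2, 2)
obs 2: x=1/2 → posterior Inverse-Gamma(6, 17/8)
obs 3: x=2 → posterior Inverse-Gamma(13/2, 21/8)
obs 4: x=1 → posterior Inverse-Gamma(7, 21/8)
obs 5: x=4 → posterior Inverse-Gamma(15/2, 57/8)
obs 6: x=-5/4 → posterior Inverse-Gamma(8, 309/32)
obs 7: x=-8 → posterior Inverse-Gamma(17/2, 1605/32)
obs 8: x=2 → posterior Inverse-Gamma(9, 1621/32)
obs 9: x=-4 → posterior Inverse-Gamma(19/2, 2021/32)
obs 10: x=-3 → posterior Inverse-Gamma(10, 2277/32)

alpha=10, beta=2277/32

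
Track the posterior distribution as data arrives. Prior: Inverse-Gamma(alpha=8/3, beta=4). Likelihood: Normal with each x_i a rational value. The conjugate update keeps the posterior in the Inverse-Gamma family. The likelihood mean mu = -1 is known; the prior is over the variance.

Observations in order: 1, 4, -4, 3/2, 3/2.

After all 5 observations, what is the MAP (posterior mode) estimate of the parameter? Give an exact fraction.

351/74

obs 1: x=1 → posterior Inverse-Gamma(19/6, 6)
obs 2: x=4 → posterior Inverse-Gamma(11/3, 37/2)
obs 3: x=-4 → posterior Inverse-Gamma(25/6, 23)
obs 4: x=3/2 → posterior Inverse-Gamma(14/3, 209/8)
obs 5: x=3/2 → posterior Inverse-Gamma(31/6, 117/4)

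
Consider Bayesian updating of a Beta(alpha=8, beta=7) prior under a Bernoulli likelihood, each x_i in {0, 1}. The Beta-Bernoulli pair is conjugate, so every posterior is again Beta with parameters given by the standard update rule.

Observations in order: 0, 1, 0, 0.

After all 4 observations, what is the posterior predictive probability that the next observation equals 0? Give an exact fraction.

10/19

obs 1: x=0 → posterior Beta(8, 8)
obs 2: x=1 → posterior Beta(9, 8)
obs 3: x=0 → posterior Beta(9, 9)
obs 4: x=0 → posterior Beta(9, 10)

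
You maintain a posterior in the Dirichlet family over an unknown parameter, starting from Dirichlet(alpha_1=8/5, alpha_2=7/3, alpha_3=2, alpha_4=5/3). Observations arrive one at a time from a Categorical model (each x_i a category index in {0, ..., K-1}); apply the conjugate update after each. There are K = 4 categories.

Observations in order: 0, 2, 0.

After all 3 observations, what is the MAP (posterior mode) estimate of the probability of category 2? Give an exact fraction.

10/33

obs 1: x=0 → posterior Dirichlet(13/5, 7/3, 2, 5/3)
obs 2: x=2 → posterior Dirichlet(13/5, 7/3, 3, 5/3)
obs 3: x=0 → posterior Dirichlet(18/5, 7/3, 3, 5/3)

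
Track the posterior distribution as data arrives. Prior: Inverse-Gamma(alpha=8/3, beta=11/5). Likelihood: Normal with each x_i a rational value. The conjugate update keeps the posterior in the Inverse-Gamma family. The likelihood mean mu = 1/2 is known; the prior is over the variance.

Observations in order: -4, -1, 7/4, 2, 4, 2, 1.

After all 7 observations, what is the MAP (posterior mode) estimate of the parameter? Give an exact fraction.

obs 1: x=-4 → posterior Inverse-Gamma(19/6, 493/40)
obs 2: x=-1 → posterior Inverse-Gamma(11/3, 269/20)
obs 3: x=7/4 → posterior Inverse-Gamma(25/6, 2277/160)
obs 4: x=2 → posterior Inverse-Gamma(14/3, 2457/160)
obs 5: x=4 → posterior Inverse-Gamma(31/6, 3437/160)
obs 6: x=2 → posterior Inverse-Gamma(17/3, 3617/160)
obs 7: x=1 → posterior Inverse-Gamma(37/6, 3637/160)

10911/3440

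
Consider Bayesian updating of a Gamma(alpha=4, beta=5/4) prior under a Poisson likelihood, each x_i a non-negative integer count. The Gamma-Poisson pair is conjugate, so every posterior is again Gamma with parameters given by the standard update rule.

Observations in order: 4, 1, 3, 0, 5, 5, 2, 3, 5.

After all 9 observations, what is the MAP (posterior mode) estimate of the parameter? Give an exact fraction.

obs 1: x=4 → posterior Gamma(8, 9/4)
obs 2: x=1 → posterior Gamma(9, 13/4)
obs 3: x=3 → posterior Gamma(12, 17/4)
obs 4: x=0 → posterior Gamma(12, 21/4)
obs 5: x=5 → posterior Gamma(17, 25/4)
obs 6: x=5 → posterior Gamma(22, 29/4)
obs 7: x=2 → posterior Gamma(24, 33/4)
obs 8: x=3 → posterior Gamma(27, 37/4)
obs 9: x=5 → posterior Gamma(32, 41/4)

124/41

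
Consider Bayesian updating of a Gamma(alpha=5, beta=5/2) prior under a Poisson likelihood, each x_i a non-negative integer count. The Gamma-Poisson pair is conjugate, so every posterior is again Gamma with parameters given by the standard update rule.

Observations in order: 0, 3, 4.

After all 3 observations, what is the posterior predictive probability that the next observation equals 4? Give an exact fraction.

obs 1: x=0 → posterior Gamma(5, 7/2)
obs 2: x=3 → posterior Gamma(8, 9/2)
obs 3: x=4 → posterior Gamma(12, 11/2)

5272559672891280/51185893014090757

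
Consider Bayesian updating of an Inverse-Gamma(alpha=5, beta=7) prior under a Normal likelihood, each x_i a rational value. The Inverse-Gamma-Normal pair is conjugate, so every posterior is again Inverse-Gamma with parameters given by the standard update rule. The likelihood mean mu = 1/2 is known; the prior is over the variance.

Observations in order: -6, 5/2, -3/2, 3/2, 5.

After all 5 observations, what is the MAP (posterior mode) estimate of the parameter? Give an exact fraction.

obs 1: x=-6 → posterior Inverse-Gamma(11/2, 225/8)
obs 2: x=5/2 → posterior Inverse-Gamma(6, 241/8)
obs 3: x=-3/2 → posterior Inverse-Gamma(13/2, 257/8)
obs 4: x=3/2 → posterior Inverse-Gamma(7, 261/8)
obs 5: x=5 → posterior Inverse-Gamma(15/2, 171/4)

171/34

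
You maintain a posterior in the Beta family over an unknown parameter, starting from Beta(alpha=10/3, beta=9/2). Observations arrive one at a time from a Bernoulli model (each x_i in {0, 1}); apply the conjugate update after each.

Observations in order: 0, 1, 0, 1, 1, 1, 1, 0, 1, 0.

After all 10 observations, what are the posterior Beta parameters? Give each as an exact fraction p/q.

alpha=28/3, beta=17/2

obs 1: x=0 → posterior Beta(10/3, 11/2)
obs 2: x=1 → posterior Beta(13/3, 11/2)
obs 3: x=0 → posterior Beta(13/3, 13/2)
obs 4: x=1 → posterior Beta(16/3, 13/2)
obs 5: x=1 → posterior Beta(19/3, 13/2)
obs 6: x=1 → posterior Beta(22/3, 13/2)
obs 7: x=1 → posterior Beta(25/3, 13/2)
obs 8: x=0 → posterior Beta(25/3, 15/2)
obs 9: x=1 → posterior Beta(28/3, 15/2)
obs 10: x=0 → posterior Beta(28/3, 17/2)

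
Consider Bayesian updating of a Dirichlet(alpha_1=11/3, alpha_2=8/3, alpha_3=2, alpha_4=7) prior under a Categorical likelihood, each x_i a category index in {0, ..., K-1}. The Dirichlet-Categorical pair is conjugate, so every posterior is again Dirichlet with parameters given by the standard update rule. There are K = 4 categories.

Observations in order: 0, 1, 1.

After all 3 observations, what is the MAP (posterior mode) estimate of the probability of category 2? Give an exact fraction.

obs 1: x=0 → posterior Dirichlet(14/3, 8/3, 2, 7)
obs 2: x=1 → posterior Dirichlet(14/3, 11/3, 2, 7)
obs 3: x=1 → posterior Dirichlet(14/3, 14/3, 2, 7)

3/43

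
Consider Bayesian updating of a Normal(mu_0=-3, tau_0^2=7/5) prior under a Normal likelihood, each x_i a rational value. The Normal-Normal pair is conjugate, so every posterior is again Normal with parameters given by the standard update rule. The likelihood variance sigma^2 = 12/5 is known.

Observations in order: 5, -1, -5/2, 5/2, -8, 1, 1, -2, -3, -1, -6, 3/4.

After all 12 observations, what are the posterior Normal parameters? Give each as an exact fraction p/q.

mu_0=-515/384, tau_0^2=7/40

obs 1: x=5 → posterior Normal(-1/19, 84/95)
obs 2: x=-1 → posterior Normal(-4/13, 42/65)
obs 3: x=-5/2 → posterior Normal(-17/22, 28/55)
obs 4: x=5/2 → posterior Normal(-1/5, 21/50)
obs 5: x=-8 → posterior Normal(-64/47, 84/235)
obs 6: x=1 → posterior Normal(-19/18, 14/45)
obs 7: x=1 → posterior Normal(-50/61, 84/305)
obs 8: x=-2 → posterior Normal(-16/17, 21/85)
obs 9: x=-3 → posterior Normal(-17/15, 28/125)
obs 10: x=-1 → posterior Normal(-46/41, 42/205)
obs 11: x=-6 → posterior Normal(-134/89, 84/445)
obs 12: x=3/4 → posterior Normal(-515/384, 7/40)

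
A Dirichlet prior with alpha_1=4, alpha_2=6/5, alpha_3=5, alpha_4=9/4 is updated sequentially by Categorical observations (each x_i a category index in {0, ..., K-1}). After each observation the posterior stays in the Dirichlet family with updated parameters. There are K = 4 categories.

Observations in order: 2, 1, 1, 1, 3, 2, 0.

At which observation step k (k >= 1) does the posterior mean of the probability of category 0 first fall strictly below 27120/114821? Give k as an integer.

k = 5

obs 1: x=2 → posterior Dirichlet(4, 6/5, 6, 9/4)
obs 2: x=1 → posterior Dirichlet(4, 11/5, 6, 9/4)
obs 3: x=1 → posterior Dirichlet(4, 16/5, 6, 9/4)
obs 4: x=1 → posterior Dirichlet(4, 21/5, 6, 9/4)
obs 5: x=3 → posterior Dirichlet(4, 21/5, 6, 13/4)
obs 6: x=2 → posterior Dirichlet(4, 21/5, 7, 13/4)
obs 7: x=0 → posterior Dirichlet(5, 21/5, 7, 13/4)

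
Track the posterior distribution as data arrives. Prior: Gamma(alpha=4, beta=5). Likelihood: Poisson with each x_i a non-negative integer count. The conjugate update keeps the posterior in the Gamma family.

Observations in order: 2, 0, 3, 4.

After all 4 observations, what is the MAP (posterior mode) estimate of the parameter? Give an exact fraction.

obs 1: x=2 → posterior Gamma(6, 6)
obs 2: x=0 → posterior Gamma(6, 7)
obs 3: x=3 → posterior Gamma(9, 8)
obs 4: x=4 → posterior Gamma(13, 9)

4/3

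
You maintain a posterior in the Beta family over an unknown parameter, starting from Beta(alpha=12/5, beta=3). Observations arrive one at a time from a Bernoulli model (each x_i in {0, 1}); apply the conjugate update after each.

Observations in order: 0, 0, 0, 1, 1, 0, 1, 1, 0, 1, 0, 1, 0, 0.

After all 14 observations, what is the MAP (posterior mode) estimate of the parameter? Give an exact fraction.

37/87

obs 1: x=0 → posterior Beta(12/5, 4)
obs 2: x=0 → posterior Beta(12/5, 5)
obs 3: x=0 → posterior Beta(12/5, 6)
obs 4: x=1 → posterior Beta(17/5, 6)
obs 5: x=1 → posterior Beta(22/5, 6)
obs 6: x=0 → posterior Beta(22/5, 7)
obs 7: x=1 → posterior Beta(27/5, 7)
obs 8: x=1 → posterior Beta(32/5, 7)
obs 9: x=0 → posterior Beta(32/5, 8)
obs 10: x=1 → posterior Beta(37/5, 8)
obs 11: x=0 → posterior Beta(37/5, 9)
obs 12: x=1 → posterior Beta(42/5, 9)
obs 13: x=0 → posterior Beta(42/5, 10)
obs 14: x=0 → posterior Beta(42/5, 11)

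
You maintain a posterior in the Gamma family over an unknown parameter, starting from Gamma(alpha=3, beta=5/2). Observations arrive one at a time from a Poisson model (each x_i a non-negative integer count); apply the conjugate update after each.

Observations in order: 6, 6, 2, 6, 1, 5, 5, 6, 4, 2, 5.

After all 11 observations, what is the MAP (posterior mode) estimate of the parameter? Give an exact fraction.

obs 1: x=6 → posterior Gamma(9, 7/2)
obs 2: x=6 → posterior Gamma(15, 9/2)
obs 3: x=2 → posterior Gamma(17, 11/2)
obs 4: x=6 → posterior Gamma(23, 13/2)
obs 5: x=1 → posterior Gamma(24, 15/2)
obs 6: x=5 → posterior Gamma(29, 17/2)
obs 7: x=5 → posterior Gamma(34, 19/2)
obs 8: x=6 → posterior Gamma(40, 21/2)
obs 9: x=4 → posterior Gamma(44, 23/2)
obs 10: x=2 → posterior Gamma(46, 25/2)
obs 11: x=5 → posterior Gamma(51, 27/2)

100/27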